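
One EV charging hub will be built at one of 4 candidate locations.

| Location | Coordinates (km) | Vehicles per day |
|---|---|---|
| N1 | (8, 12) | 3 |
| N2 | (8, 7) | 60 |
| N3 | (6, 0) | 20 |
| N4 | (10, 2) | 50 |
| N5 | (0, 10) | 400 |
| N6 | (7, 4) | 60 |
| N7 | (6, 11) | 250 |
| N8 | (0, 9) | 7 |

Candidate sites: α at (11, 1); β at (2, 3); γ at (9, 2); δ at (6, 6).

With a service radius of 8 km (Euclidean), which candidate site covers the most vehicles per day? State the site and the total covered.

δ, covering 850

Coverage radius r = 8 km; a point is covered iff (Δx)²+(Δy)² ≤ 8² = 64.
  α (11, 1): covers {N2, N3, N4, N6} → 190
  β (2, 3): covers {N2, N3, N5, N6, N8} → 547
  γ (9, 2): covers {N2, N3, N4, N6} → 190
  δ (6, 6): covers {N1, N2, N3, N4, N5, N6, N7, N8} → 850
Maximum coverage at δ: 850 vehicles per day.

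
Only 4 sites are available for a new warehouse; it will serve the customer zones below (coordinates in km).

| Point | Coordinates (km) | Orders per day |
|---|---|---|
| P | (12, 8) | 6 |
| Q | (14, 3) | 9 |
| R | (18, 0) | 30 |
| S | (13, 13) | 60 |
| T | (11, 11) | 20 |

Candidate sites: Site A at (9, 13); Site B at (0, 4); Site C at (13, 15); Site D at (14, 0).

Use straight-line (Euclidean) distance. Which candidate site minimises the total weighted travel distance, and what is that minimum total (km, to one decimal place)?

Site C, total 834.6 km

Total weighted distance at each candidate:
  Site A (9, 13): total = 906.5
  Site B (0, 4): total = 1964.8
  Site C (13, 15): total = 834.6
  Site D (14, 0): total = 1206.8
Minimum is at Site C with total 834.6 km.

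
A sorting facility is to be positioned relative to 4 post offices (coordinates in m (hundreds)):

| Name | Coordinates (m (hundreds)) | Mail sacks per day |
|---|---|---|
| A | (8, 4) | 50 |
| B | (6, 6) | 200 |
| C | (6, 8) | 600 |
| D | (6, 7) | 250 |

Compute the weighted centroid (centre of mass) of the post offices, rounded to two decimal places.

(6.09, 7.23)

The minimiser of Σwᵢ‖p−pᵢ‖² is the weighted centroid p* = (Σwᵢpᵢ)/(Σwᵢ).
Σwᵢ = 1100.
Σwᵢxᵢ = 50·8 + 200·6 + 600·6 + 250·6 = 6700.
Σwᵢyᵢ = 50·4 + 200·6 + 600·8 + 250·7 = 7950.
x* = 6700/1100 = 6.09, y* = 7950/1100 = 7.23.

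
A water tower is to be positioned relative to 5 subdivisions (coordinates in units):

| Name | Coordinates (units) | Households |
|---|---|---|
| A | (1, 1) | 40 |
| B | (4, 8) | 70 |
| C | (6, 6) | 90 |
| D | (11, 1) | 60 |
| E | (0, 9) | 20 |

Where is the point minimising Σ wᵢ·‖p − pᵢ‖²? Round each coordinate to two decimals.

(5.43, 4.93)

The minimiser of Σwᵢ‖p−pᵢ‖² is the weighted centroid p* = (Σwᵢpᵢ)/(Σwᵢ).
Σwᵢ = 280.
Σwᵢxᵢ = 40·1 + 70·4 + 90·6 + 60·11 + 20·0 = 1520.
Σwᵢyᵢ = 40·1 + 70·8 + 90·6 + 60·1 + 20·9 = 1380.
x* = 1520/280 = 5.43, y* = 1380/280 = 4.93.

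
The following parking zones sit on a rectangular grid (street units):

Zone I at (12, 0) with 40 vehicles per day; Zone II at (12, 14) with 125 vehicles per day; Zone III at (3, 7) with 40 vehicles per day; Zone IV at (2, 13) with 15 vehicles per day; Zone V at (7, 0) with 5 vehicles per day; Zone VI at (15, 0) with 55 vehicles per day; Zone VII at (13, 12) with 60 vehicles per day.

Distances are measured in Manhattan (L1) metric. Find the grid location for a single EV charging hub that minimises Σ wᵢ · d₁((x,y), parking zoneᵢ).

Manhattan distance separates: Σwᵢ(|x−xᵢ|+|y−yᵢ|) = Σwᵢ|x−xᵢ| + Σwᵢ|y−yᵢ|, so x and y are optimised independently as 1-D weighted medians.
Total weight W = 340; half = 170.
x-coordinate, sorted with cumulative weight:
  x=2 (Zone IV, w=15) cum 15
  x=3 (Zone III, w=40) cum 55
  x=7 (Zone V, w=5) cum 60
  x=12 (Zone I, w=40) cum 100
  x=12 (Zone II, w=125) cum 225  ← median
  x=13 (Zone VII, w=60) cum 285
  x=15 (Zone VI, w=55) cum 340
⇒ x* = 12
y-coordinate, sorted with cumulative weight:
  y=0 (Zone I, w=40) cum 40
  y=0 (Zone V, w=5) cum 45
  y=0 (Zone VI, w=55) cum 100
  y=7 (Zone III, w=40) cum 140
  y=12 (Zone VII, w=60) cum 200  ← median
  y=13 (Zone IV, w=15) cum 215
  y=14 (Zone II, w=125) cum 340
⇒ y* = 12

(12, 12)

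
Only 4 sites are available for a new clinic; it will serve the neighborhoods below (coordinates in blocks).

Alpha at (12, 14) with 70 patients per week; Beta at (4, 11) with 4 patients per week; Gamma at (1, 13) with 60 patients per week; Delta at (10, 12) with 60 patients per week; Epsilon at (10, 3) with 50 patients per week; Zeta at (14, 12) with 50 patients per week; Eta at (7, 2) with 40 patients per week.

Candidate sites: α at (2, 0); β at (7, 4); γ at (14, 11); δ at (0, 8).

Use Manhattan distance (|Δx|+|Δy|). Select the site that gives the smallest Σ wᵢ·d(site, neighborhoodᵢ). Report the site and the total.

Total weighted distance at each candidate:
  α (2, 0): total = 5802
  β (7, 4): total = 3680
  γ (14, 11): total = 2880
  δ (0, 8): total = 4658
Minimum is at γ with total 2880 blocks.

γ, total 2880 blocks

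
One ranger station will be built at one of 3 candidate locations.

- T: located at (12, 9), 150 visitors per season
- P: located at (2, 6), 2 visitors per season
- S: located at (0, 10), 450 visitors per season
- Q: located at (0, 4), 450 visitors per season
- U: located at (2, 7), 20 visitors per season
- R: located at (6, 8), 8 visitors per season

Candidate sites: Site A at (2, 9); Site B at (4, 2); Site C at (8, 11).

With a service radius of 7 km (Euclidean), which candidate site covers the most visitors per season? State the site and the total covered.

Coverage radius r = 7 km; a point is covered iff (Δx)²+(Δy)² ≤ 7² = 49.
  Site A (2, 9): covers {P, S, Q, U, R} → 930
  Site B (4, 2): covers {P, Q, U, R} → 480
  Site C (8, 11): covers {T, R} → 158
Maximum coverage at Site A: 930 visitors per season.

Site A, covering 930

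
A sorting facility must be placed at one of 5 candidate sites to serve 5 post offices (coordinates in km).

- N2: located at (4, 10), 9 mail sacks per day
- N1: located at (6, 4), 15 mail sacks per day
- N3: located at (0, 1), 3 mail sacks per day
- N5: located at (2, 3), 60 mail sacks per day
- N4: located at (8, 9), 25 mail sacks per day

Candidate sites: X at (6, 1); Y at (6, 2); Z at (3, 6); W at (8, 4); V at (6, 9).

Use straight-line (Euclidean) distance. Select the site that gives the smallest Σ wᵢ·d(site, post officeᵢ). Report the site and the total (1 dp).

Total weighted distance at each candidate:
  X (6, 1): total = 620.5
  Y (6, 2): total = 551.9
  Z (3, 6): total = 444.2
  W (8, 4): total = 610.5
  V (6, 9): total = 607.8
Minimum is at Z with total 444.2 km.

Z, total 444.2 km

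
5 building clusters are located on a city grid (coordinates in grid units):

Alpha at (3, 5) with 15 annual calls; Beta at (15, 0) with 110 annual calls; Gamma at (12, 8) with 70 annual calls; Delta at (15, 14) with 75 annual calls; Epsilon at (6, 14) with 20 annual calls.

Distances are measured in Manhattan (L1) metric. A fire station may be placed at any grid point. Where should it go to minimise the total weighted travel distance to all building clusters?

(15, 8)

Manhattan distance separates: Σwᵢ(|x−xᵢ|+|y−yᵢ|) = Σwᵢ|x−xᵢ| + Σwᵢ|y−yᵢ|, so x and y are optimised independently as 1-D weighted medians.
Total weight W = 290; half = 145.
x-coordinate, sorted with cumulative weight:
  x=3 (Alpha, w=15) cum 15
  x=6 (Epsilon, w=20) cum 35
  x=12 (Gamma, w=70) cum 105
  x=15 (Beta, w=110) cum 215  ← median
  x=15 (Delta, w=75) cum 290
⇒ x* = 15
y-coordinate, sorted with cumulative weight:
  y=0 (Beta, w=110) cum 110
  y=5 (Alpha, w=15) cum 125
  y=8 (Gamma, w=70) cum 195  ← median
  y=14 (Delta, w=75) cum 270
  y=14 (Epsilon, w=20) cum 290
⇒ y* = 8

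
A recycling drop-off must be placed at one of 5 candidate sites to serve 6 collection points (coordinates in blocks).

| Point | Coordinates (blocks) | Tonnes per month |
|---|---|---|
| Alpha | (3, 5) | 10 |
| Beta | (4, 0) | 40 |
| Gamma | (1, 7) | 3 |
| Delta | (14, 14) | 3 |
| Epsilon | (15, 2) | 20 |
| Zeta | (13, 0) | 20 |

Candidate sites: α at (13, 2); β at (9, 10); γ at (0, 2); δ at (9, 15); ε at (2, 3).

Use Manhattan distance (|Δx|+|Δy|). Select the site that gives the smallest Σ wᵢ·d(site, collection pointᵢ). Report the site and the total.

Total weighted distance at each candidate:
  α (13, 2): total = 740
  β (9, 10): total = 1330
  γ (0, 2): total = 996
  δ (9, 15): total = 1786
  ε (2, 3): total = 874
Minimum is at α with total 740 blocks.

α, total 740 blocks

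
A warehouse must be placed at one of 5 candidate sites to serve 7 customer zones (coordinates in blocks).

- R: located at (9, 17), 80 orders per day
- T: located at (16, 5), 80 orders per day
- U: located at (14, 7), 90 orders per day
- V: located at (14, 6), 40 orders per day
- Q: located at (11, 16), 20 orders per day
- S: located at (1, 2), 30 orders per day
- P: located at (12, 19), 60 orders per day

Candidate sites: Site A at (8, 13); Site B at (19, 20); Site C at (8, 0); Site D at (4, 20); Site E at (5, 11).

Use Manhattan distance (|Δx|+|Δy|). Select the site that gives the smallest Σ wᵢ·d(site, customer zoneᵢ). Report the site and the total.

Total weighted distance at each candidate:
  Site A (8, 13): total = 4540
  Site B (19, 20): total = 6660
  Site C (8, 0): total = 6160
  Site D (4, 20): total = 7220
  Site E (5, 11): total = 5400
Minimum is at Site A with total 4540 blocks.

Site A, total 4540 blocks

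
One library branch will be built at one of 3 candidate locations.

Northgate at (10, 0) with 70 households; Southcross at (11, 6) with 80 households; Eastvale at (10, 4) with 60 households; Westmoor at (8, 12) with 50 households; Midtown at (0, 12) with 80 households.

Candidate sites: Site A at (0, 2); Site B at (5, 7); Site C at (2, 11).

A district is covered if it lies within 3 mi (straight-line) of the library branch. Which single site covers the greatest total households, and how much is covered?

Coverage radius r = 3 mi; a point is covered iff (Δx)²+(Δy)² ≤ 3² = 9.
  Site A (0, 2): covers {none} → 0
  Site B (5, 7): covers {none} → 0
  Site C (2, 11): covers {Midtown} → 80
Maximum coverage at Site C: 80 households.

Site C, covering 80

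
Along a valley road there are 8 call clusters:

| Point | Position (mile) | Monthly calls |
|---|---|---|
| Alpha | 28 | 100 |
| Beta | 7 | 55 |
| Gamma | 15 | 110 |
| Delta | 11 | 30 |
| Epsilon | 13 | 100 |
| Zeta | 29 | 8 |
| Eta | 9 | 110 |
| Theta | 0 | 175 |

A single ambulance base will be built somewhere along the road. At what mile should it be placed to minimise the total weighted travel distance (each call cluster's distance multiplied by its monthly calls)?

x = 11

For a sum of weighted absolute distances on a line, the optimum is the weighted median (not the mean). Total weight W = 688; half-weight = 344.
Sort by position and accumulate weight:
  mile 0 (Theta, w=175) → cum 175
  mile 7 (Beta, w=55) → cum 230
  mile 9 (Eta, w=110) → cum 340
  mile 11 (Delta, w=30) → cum 370  ≥ 344 → median here
  mile 13 (Epsilon, w=100) → cum 470
  mile 15 (Gamma, w=110) → cum 580
  mile 28 (Alpha, w=100) → cum 680
  mile 29 (Zeta, w=8) → cum 688
Optimal location: mile 11.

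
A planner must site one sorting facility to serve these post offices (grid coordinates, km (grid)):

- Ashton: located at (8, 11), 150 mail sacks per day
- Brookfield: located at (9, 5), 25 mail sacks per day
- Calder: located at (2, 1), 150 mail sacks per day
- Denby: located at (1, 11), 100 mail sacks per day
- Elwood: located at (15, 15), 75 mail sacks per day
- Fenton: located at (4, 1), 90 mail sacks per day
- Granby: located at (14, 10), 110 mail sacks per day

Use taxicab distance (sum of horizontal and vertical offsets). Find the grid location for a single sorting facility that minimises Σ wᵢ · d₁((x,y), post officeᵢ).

Manhattan distance separates: Σwᵢ(|x−xᵢ|+|y−yᵢ|) = Σwᵢ|x−xᵢ| + Σwᵢ|y−yᵢ|, so x and y are optimised independently as 1-D weighted medians.
Total weight W = 700; half = 350.
x-coordinate, sorted with cumulative weight:
  x=1 (Denby, w=100) cum 100
  x=2 (Calder, w=150) cum 250
  x=4 (Fenton, w=90) cum 340
  x=8 (Ashton, w=150) cum 490  ← median
  x=9 (Brookfield, w=25) cum 515
  x=14 (Granby, w=110) cum 625
  x=15 (Elwood, w=75) cum 700
⇒ x* = 8
y-coordinate, sorted with cumulative weight:
  y=1 (Calder, w=150) cum 150
  y=1 (Fenton, w=90) cum 240
  y=5 (Brookfield, w=25) cum 265
  y=10 (Granby, w=110) cum 375  ← median
  y=11 (Ashton, w=150) cum 525
  y=11 (Denby, w=100) cum 625
  y=15 (Elwood, w=75) cum 700
⇒ y* = 10

(8, 10)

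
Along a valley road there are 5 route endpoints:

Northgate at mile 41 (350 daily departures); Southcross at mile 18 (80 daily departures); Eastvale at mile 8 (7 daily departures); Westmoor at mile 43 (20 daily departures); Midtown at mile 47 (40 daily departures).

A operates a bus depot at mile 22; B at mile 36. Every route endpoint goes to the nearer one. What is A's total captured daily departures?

87

The indifferent point is the midpoint (22+36)/2 = 29; route endpoints left of it (closer to A at 22) go to A, those right go to B.
  Eastvale at 8 (w=7) → A
  Southcross at 18 (w=80) → A
  Northgate at 41 (w=350) → B
  Westmoor at 43 (w=20) → B
  Midtown at 47 (w=40) → B
A captures 87; B captures 410.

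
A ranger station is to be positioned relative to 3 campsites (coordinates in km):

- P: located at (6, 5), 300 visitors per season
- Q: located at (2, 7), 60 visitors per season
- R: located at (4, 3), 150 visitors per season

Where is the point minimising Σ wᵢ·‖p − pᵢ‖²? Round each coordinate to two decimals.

The minimiser of Σwᵢ‖p−pᵢ‖² is the weighted centroid p* = (Σwᵢpᵢ)/(Σwᵢ).
Σwᵢ = 510.
Σwᵢxᵢ = 300·6 + 60·2 + 150·4 = 2520.
Σwᵢyᵢ = 300·5 + 60·7 + 150·3 = 2370.
x* = 2520/510 = 4.94, y* = 2370/510 = 4.65.

(4.94, 4.65)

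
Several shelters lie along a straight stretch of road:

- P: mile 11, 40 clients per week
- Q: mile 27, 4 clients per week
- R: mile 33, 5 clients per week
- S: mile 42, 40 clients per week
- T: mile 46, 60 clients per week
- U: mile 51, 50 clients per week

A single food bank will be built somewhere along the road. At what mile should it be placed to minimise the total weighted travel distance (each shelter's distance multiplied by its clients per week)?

x = 46

For a sum of weighted absolute distances on a line, the optimum is the weighted median (not the mean). Total weight W = 199; half-weight = 99.5.
Sort by position and accumulate weight:
  mile 11 (P, w=40) → cum 40
  mile 27 (Q, w=4) → cum 44
  mile 33 (R, w=5) → cum 49
  mile 42 (S, w=40) → cum 89
  mile 46 (T, w=60) → cum 149  ≥ 99.5 → median here
  mile 51 (U, w=50) → cum 199
Optimal location: mile 46.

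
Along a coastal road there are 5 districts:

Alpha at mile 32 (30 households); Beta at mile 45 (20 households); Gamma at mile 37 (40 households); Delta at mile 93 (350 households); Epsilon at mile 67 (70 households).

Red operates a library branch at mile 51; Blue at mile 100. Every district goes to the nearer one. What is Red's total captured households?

160

The indifferent point is the midpoint (51+100)/2 = 75.5; districts left of it (closer to Red at 51) go to Red, those right go to Blue.
  Alpha at 32 (w=30) → Red
  Gamma at 37 (w=40) → Red
  Beta at 45 (w=20) → Red
  Epsilon at 67 (w=70) → Red
  Delta at 93 (w=350) → Blue
Red captures 160; Blue captures 350.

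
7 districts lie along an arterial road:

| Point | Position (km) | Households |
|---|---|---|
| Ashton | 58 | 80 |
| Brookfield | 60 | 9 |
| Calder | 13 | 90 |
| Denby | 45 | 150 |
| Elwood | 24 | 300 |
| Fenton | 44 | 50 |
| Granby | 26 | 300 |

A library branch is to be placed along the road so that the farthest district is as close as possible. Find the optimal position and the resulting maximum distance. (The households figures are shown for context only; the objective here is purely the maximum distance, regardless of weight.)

The 1-center on a line is the midpoint of the two extreme points: leftmost at 13, rightmost at 60.
Optimal location = (13 + 60)/2 = 36.5; maximum distance = (60 − 13)/2 = 23.5.

location 36.5, max distance 23.5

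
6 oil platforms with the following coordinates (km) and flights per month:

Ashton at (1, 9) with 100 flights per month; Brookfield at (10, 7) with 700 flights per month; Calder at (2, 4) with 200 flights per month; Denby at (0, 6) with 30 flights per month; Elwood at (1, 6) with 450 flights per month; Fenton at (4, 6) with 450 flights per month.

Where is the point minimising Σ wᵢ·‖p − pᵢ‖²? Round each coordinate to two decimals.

(5.05, 6.31)

The minimiser of Σwᵢ‖p−pᵢ‖² is the weighted centroid p* = (Σwᵢpᵢ)/(Σwᵢ).
Σwᵢ = 1930.
Σwᵢxᵢ = 100·1 + 700·10 + 200·2 + 30·0 + 450·1 + 450·4 = 9750.
Σwᵢyᵢ = 100·9 + 700·7 + 200·4 + 30·6 + 450·6 + 450·6 = 12180.
x* = 9750/1930 = 5.05, y* = 12180/1930 = 6.31.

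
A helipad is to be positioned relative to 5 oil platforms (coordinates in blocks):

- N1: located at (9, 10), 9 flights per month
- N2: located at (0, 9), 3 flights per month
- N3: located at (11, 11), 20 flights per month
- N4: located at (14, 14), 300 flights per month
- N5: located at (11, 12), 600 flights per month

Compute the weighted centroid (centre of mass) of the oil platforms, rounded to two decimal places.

(11.91, 12.59)

The minimiser of Σwᵢ‖p−pᵢ‖² is the weighted centroid p* = (Σwᵢpᵢ)/(Σwᵢ).
Σwᵢ = 932.
Σwᵢxᵢ = 9·9 + 3·0 + 20·11 + 300·14 + 600·11 = 11101.
Σwᵢyᵢ = 9·10 + 3·9 + 20·11 + 300·14 + 600·12 = 11737.
x* = 11101/932 = 11.91, y* = 11737/932 = 12.59.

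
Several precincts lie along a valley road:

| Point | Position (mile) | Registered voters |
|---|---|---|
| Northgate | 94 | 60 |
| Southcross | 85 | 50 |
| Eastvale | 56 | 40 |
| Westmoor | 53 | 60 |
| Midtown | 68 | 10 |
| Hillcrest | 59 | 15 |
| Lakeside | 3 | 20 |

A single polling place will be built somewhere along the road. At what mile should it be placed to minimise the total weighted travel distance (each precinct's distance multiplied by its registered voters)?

For a sum of weighted absolute distances on a line, the optimum is the weighted median (not the mean). Total weight W = 255; half-weight = 127.5.
Sort by position and accumulate weight:
  mile 3 (Lakeside, w=20) → cum 20
  mile 53 (Westmoor, w=60) → cum 80
  mile 56 (Eastvale, w=40) → cum 120
  mile 59 (Hillcrest, w=15) → cum 135  ≥ 127.5 → median here
  mile 68 (Midtown, w=10) → cum 145
  mile 85 (Southcross, w=50) → cum 195
  mile 94 (Northgate, w=60) → cum 255
Optimal location: mile 59.

x = 59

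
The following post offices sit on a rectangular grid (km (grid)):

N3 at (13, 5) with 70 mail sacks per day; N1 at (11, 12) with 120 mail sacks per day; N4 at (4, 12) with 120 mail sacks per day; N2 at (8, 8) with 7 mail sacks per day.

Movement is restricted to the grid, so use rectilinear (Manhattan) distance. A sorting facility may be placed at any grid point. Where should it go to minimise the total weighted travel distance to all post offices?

(11, 12)

Manhattan distance separates: Σwᵢ(|x−xᵢ|+|y−yᵢ|) = Σwᵢ|x−xᵢ| + Σwᵢ|y−yᵢ|, so x and y are optimised independently as 1-D weighted medians.
Total weight W = 317; half = 158.5.
x-coordinate, sorted with cumulative weight:
  x=4 (N4, w=120) cum 120
  x=8 (N2, w=7) cum 127
  x=11 (N1, w=120) cum 247  ← median
  x=13 (N3, w=70) cum 317
⇒ x* = 11
y-coordinate, sorted with cumulative weight:
  y=5 (N3, w=70) cum 70
  y=8 (N2, w=7) cum 77
  y=12 (N1, w=120) cum 197  ← median
  y=12 (N4, w=120) cum 317
⇒ y* = 12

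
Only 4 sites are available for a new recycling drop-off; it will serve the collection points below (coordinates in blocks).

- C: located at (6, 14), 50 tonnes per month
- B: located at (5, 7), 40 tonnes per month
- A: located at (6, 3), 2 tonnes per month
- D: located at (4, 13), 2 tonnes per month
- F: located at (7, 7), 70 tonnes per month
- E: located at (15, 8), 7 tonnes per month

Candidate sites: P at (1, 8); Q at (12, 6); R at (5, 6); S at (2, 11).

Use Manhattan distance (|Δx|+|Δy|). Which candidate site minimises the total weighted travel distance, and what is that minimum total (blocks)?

Total weighted distance at each candidate:
  P (1, 8): total = 1374
  Q (12, 6): total = 1523
  R (5, 6): total = 808
  S (2, 11): total = 1404
Minimum is at R with total 808 blocks.

R, total 808 blocks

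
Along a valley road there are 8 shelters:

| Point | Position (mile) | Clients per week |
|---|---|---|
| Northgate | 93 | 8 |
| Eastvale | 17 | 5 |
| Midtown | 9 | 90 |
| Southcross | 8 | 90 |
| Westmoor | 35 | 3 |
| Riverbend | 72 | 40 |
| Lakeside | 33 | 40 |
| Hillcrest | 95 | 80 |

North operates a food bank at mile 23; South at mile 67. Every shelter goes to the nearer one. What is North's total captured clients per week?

The indifferent point is the midpoint (23+67)/2 = 45; shelters left of it (closer to North at 23) go to North, those right go to South.
  Southcross at 8 (w=90) → North
  Midtown at 9 (w=90) → North
  Eastvale at 17 (w=5) → North
  Lakeside at 33 (w=40) → North
  Westmoor at 35 (w=3) → North
  Riverbend at 72 (w=40) → South
  Northgate at 93 (w=8) → South
  Hillcrest at 95 (w=80) → South
North captures 228; South captures 128.

228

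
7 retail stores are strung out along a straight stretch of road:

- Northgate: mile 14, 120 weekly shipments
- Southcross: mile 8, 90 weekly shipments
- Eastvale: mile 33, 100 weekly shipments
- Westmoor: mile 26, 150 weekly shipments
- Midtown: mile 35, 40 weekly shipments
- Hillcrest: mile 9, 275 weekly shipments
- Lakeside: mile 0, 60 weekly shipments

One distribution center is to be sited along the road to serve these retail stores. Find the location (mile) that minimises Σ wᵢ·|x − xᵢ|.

For a sum of weighted absolute distances on a line, the optimum is the weighted median (not the mean). Total weight W = 835; half-weight = 417.5.
Sort by position and accumulate weight:
  mile 0 (Lakeside, w=60) → cum 60
  mile 8 (Southcross, w=90) → cum 150
  mile 9 (Hillcrest, w=275) → cum 425  ≥ 417.5 → median here
  mile 14 (Northgate, w=120) → cum 545
  mile 26 (Westmoor, w=150) → cum 695
  mile 33 (Eastvale, w=100) → cum 795
  mile 35 (Midtown, w=40) → cum 835
Optimal location: mile 9.

x = 9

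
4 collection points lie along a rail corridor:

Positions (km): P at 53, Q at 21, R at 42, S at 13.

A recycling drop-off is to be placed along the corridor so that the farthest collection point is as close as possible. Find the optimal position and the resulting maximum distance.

The 1-center on a line is the midpoint of the two extreme points: leftmost at 13, rightmost at 53.
Optimal location = (13 + 53)/2 = 33; maximum distance = (53 − 13)/2 = 20.

location 33, max distance 20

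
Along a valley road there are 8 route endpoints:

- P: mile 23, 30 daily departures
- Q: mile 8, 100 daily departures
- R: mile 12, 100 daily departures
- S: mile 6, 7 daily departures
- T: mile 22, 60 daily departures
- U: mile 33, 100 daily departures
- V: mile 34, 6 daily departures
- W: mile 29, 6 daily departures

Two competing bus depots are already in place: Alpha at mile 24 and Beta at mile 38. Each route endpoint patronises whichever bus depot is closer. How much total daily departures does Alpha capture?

The indifferent point is the midpoint (24+38)/2 = 31; route endpoints left of it (closer to Alpha at 24) go to Alpha, those right go to Beta.
  S at 6 (w=7) → Alpha
  Q at 8 (w=100) → Alpha
  R at 12 (w=100) → Alpha
  T at 22 (w=60) → Alpha
  P at 23 (w=30) → Alpha
  W at 29 (w=6) → Alpha
  U at 33 (w=100) → Beta
  V at 34 (w=6) → Beta
Alpha captures 303; Beta captures 106.

303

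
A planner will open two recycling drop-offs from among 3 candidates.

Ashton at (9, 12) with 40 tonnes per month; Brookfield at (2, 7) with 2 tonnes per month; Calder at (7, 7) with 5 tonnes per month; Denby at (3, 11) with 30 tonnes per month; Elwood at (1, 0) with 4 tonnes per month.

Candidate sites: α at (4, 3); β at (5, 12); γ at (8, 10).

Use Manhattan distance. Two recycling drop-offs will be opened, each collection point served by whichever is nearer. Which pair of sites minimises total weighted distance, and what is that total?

{β, γ}, total 310

Evaluate every pair (each demand assigned to the nearer of the two):
  {β, γ}: total = 310
  {α, β}: total = 321
  {α, γ}: total = 356
Best pair: {β, γ} with total 310.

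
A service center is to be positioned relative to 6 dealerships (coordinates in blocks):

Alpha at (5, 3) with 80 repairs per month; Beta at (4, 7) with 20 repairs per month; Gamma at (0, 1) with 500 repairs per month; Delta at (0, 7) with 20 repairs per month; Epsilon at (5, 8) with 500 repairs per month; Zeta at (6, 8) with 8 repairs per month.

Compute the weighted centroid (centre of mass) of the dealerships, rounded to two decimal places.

The minimiser of Σwᵢ‖p−pᵢ‖² is the weighted centroid p* = (Σwᵢpᵢ)/(Σwᵢ).
Σwᵢ = 1128.
Σwᵢxᵢ = 80·5 + 20·4 + 500·0 + 20·0 + 500·5 + 8·6 = 3028.
Σwᵢyᵢ = 80·3 + 20·7 + 500·1 + 20·7 + 500·8 + 8·8 = 5084.
x* = 3028/1128 = 2.68, y* = 5084/1128 = 4.51.

(2.68, 4.51)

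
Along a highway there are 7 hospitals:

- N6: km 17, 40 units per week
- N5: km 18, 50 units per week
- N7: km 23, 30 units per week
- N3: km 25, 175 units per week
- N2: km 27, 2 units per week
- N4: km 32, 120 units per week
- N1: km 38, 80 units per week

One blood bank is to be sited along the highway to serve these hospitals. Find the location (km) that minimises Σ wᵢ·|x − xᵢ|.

For a sum of weighted absolute distances on a line, the optimum is the weighted median (not the mean). Total weight W = 497; half-weight = 248.5.
Sort by position and accumulate weight:
  km 17 (N6, w=40) → cum 40
  km 18 (N5, w=50) → cum 90
  km 23 (N7, w=30) → cum 120
  km 25 (N3, w=175) → cum 295  ≥ 248.5 → median here
  km 27 (N2, w=2) → cum 297
  km 32 (N4, w=120) → cum 417
  km 38 (N1, w=80) → cum 497
Optimal location: km 25.

x = 25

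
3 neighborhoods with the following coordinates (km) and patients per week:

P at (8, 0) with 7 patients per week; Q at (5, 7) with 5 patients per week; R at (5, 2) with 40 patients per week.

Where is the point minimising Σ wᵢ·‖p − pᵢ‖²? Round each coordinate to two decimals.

(5.40, 2.21)

The minimiser of Σwᵢ‖p−pᵢ‖² is the weighted centroid p* = (Σwᵢpᵢ)/(Σwᵢ).
Σwᵢ = 52.
Σwᵢxᵢ = 7·8 + 5·5 + 40·5 = 281.
Σwᵢyᵢ = 7·0 + 5·7 + 40·2 = 115.
x* = 281/52 = 5.40, y* = 115/52 = 2.21.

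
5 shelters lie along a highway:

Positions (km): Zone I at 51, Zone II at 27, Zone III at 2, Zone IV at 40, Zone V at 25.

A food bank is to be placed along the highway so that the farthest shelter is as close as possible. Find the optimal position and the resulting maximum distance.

location 26.5, max distance 24.5

The 1-center on a line is the midpoint of the two extreme points: leftmost at 2, rightmost at 51.
Optimal location = (2 + 51)/2 = 26.5; maximum distance = (51 − 2)/2 = 24.5.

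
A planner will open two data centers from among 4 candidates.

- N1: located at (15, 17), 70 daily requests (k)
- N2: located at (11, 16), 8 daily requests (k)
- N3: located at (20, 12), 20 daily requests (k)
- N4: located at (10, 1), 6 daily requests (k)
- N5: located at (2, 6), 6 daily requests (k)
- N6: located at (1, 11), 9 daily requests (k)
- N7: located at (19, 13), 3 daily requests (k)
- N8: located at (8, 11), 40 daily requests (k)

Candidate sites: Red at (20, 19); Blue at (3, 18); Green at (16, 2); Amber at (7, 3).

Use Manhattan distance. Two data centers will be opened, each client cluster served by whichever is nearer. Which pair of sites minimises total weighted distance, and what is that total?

Evaluate every pair (each demand assigned to the nearer of the two):
  {Red, Amber}: total = 1311
  {Red, Blue}: total = 1514
  {Red, Green}: total = 1793
  {Blue, Green}: total = 1993
  {Blue, Amber}: total = 2012
  {Green, Amber}: total = 2142
Best pair: {Red, Amber} with total 1311.

{Red, Amber}, total 1311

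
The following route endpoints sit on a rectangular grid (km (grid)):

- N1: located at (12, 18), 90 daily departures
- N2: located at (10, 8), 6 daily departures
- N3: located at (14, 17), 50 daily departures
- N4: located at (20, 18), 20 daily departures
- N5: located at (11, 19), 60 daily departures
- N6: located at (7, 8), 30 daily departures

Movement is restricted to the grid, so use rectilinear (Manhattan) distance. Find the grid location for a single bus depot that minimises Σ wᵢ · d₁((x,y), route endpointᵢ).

(12, 18)

Manhattan distance separates: Σwᵢ(|x−xᵢ|+|y−yᵢ|) = Σwᵢ|x−xᵢ| + Σwᵢ|y−yᵢ|, so x and y are optimised independently as 1-D weighted medians.
Total weight W = 256; half = 128.
x-coordinate, sorted with cumulative weight:
  x=7 (N6, w=30) cum 30
  x=10 (N2, w=6) cum 36
  x=11 (N5, w=60) cum 96
  x=12 (N1, w=90) cum 186  ← median
  x=14 (N3, w=50) cum 236
  x=20 (N4, w=20) cum 256
⇒ x* = 12
y-coordinate, sorted with cumulative weight:
  y=8 (N2, w=6) cum 6
  y=8 (N6, w=30) cum 36
  y=17 (N3, w=50) cum 86
  y=18 (N1, w=90) cum 176  ← median
  y=18 (N4, w=20) cum 196
  y=19 (N5, w=60) cum 256
⇒ y* = 18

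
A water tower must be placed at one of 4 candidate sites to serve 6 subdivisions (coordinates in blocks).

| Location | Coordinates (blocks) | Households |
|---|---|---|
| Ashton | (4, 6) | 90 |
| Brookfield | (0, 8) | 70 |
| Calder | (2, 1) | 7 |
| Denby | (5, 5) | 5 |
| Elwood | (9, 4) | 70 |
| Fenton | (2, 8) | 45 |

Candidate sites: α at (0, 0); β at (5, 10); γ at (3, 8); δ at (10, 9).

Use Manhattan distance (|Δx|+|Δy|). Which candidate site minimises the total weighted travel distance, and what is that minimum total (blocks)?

γ, total 1306 blocks

Total weighted distance at each candidate:
  α (0, 0): total = 2891
  β (5, 10): total = 1974
  γ (3, 8): total = 1306
  δ (10, 9): total = 2562
Minimum is at γ with total 1306 blocks.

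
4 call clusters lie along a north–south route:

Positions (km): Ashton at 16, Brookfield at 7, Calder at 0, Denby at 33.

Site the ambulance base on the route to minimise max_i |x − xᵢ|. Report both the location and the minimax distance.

location 16.5, max distance 16.5

The 1-center on a line is the midpoint of the two extreme points: leftmost at 0, rightmost at 33.
Optimal location = (0 + 33)/2 = 16.5; maximum distance = (33 − 0)/2 = 16.5.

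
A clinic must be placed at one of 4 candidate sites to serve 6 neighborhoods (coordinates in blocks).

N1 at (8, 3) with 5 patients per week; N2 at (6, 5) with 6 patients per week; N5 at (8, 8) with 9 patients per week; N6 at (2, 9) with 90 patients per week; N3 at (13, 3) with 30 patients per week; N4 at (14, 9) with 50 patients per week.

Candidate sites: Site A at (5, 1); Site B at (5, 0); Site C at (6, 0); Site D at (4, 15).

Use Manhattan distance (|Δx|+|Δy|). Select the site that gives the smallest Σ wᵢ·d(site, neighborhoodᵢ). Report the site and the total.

Site A, total 2285 blocks

Total weighted distance at each candidate:
  Site A (5, 1): total = 2285
  Site B (5, 0): total = 2475
  Site C (6, 0): total = 2465
  Site D (4, 15): total = 2401
Minimum is at Site A with total 2285 blocks.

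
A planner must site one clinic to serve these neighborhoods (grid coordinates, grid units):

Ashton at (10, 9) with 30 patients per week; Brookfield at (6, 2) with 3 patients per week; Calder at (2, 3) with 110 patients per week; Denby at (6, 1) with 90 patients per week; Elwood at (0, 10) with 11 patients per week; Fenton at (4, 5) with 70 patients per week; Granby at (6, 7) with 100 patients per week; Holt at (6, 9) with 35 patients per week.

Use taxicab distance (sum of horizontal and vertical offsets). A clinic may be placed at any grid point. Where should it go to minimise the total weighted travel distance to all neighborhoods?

(6, 5)

Manhattan distance separates: Σwᵢ(|x−xᵢ|+|y−yᵢ|) = Σwᵢ|x−xᵢ| + Σwᵢ|y−yᵢ|, so x and y are optimised independently as 1-D weighted medians.
Total weight W = 449; half = 224.5.
x-coordinate, sorted with cumulative weight:
  x=0 (Elwood, w=11) cum 11
  x=2 (Calder, w=110) cum 121
  x=4 (Fenton, w=70) cum 191
  x=6 (Brookfield, w=3) cum 194
  x=6 (Denby, w=90) cum 284  ← median
  x=6 (Granby, w=100) cum 384
  x=6 (Holt, w=35) cum 419
  x=10 (Ashton, w=30) cum 449
⇒ x* = 6
y-coordinate, sorted with cumulative weight:
  y=1 (Denby, w=90) cum 90
  y=2 (Brookfield, w=3) cum 93
  y=3 (Calder, w=110) cum 203
  y=5 (Fenton, w=70) cum 273  ← median
  y=7 (Granby, w=100) cum 373
  y=9 (Ashton, w=30) cum 403
  y=9 (Holt, w=35) cum 438
  y=10 (Elwood, w=11) cum 449
⇒ y* = 5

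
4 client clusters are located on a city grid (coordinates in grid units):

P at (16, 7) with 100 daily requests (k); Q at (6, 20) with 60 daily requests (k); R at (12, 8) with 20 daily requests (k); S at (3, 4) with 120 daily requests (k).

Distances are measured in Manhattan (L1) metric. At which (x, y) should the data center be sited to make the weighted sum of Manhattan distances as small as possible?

Manhattan distance separates: Σwᵢ(|x−xᵢ|+|y−yᵢ|) = Σwᵢ|x−xᵢ| + Σwᵢ|y−yᵢ|, so x and y are optimised independently as 1-D weighted medians.
Total weight W = 300; half = 150.
x-coordinate, sorted with cumulative weight:
  x=3 (S, w=120) cum 120
  x=6 (Q, w=60) cum 180  ← median
  x=12 (R, w=20) cum 200
  x=16 (P, w=100) cum 300
⇒ x* = 6
y-coordinate, sorted with cumulative weight:
  y=4 (S, w=120) cum 120
  y=7 (P, w=100) cum 220  ← median
  y=8 (R, w=20) cum 240
  y=20 (Q, w=60) cum 300
⇒ y* = 7

(6, 7)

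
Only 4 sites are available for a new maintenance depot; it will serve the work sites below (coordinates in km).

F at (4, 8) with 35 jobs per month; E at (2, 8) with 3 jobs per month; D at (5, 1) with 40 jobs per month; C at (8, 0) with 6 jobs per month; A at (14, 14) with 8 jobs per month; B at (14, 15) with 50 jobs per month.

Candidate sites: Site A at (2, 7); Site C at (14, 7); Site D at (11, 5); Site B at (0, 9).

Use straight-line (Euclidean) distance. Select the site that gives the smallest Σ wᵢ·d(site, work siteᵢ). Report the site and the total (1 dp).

Site D, total 1216.4 km

Total weighted distance at each candidate:
  Site A (2, 7): total = 1237.2
  Site C (14, 7): total = 1331.9
  Site D (11, 5): total = 1216.4
  Site B (0, 9): total = 1481.1
Minimum is at Site D with total 1216.4 km.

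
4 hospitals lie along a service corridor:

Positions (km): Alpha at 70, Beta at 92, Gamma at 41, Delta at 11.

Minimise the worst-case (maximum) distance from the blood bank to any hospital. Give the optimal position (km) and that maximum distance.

location 51.5, max distance 40.5

The 1-center on a line is the midpoint of the two extreme points: leftmost at 11, rightmost at 92.
Optimal location = (11 + 92)/2 = 51.5; maximum distance = (92 − 11)/2 = 40.5.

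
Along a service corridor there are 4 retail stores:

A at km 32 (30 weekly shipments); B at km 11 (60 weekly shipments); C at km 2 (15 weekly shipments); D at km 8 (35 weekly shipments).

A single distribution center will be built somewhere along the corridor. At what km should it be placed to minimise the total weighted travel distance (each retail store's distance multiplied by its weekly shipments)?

x = 11

For a sum of weighted absolute distances on a line, the optimum is the weighted median (not the mean). Total weight W = 140; half-weight = 70.
Sort by position and accumulate weight:
  km 2 (C, w=15) → cum 15
  km 8 (D, w=35) → cum 50
  km 11 (B, w=60) → cum 110  ≥ 70 → median here
  km 32 (A, w=30) → cum 140
Optimal location: km 11.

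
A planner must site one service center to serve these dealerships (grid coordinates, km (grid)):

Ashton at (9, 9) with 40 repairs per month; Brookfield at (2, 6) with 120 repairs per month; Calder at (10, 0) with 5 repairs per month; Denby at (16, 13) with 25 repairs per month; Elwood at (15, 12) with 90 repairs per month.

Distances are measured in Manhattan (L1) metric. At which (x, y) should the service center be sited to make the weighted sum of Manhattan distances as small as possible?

(9, 9)

Manhattan distance separates: Σwᵢ(|x−xᵢ|+|y−yᵢ|) = Σwᵢ|x−xᵢ| + Σwᵢ|y−yᵢ|, so x and y are optimised independently as 1-D weighted medians.
Total weight W = 280; half = 140.
x-coordinate, sorted with cumulative weight:
  x=2 (Brookfield, w=120) cum 120
  x=9 (Ashton, w=40) cum 160  ← median
  x=10 (Calder, w=5) cum 165
  x=15 (Elwood, w=90) cum 255
  x=16 (Denby, w=25) cum 280
⇒ x* = 9
y-coordinate, sorted with cumulative weight:
  y=0 (Calder, w=5) cum 5
  y=6 (Brookfield, w=120) cum 125
  y=9 (Ashton, w=40) cum 165  ← median
  y=12 (Elwood, w=90) cum 255
  y=13 (Denby, w=25) cum 280
⇒ y* = 9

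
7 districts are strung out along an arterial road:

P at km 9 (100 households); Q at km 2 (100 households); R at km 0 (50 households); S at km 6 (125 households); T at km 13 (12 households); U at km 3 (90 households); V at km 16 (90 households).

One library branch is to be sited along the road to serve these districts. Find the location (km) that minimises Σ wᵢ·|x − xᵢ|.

For a sum of weighted absolute distances on a line, the optimum is the weighted median (not the mean). Total weight W = 567; half-weight = 283.5.
Sort by position and accumulate weight:
  km 0 (R, w=50) → cum 50
  km 2 (Q, w=100) → cum 150
  km 3 (U, w=90) → cum 240
  km 6 (S, w=125) → cum 365  ≥ 283.5 → median here
  km 9 (P, w=100) → cum 465
  km 13 (T, w=12) → cum 477
  km 16 (V, w=90) → cum 567
Optimal location: km 6.

x = 6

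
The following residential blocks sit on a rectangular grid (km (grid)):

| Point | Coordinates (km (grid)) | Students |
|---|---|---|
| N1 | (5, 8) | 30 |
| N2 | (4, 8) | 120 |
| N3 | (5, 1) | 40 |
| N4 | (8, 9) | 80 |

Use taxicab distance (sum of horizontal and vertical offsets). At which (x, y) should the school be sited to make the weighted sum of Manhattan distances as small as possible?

(5, 8)

Manhattan distance separates: Σwᵢ(|x−xᵢ|+|y−yᵢ|) = Σwᵢ|x−xᵢ| + Σwᵢ|y−yᵢ|, so x and y are optimised independently as 1-D weighted medians.
Total weight W = 270; half = 135.
x-coordinate, sorted with cumulative weight:
  x=4 (N2, w=120) cum 120
  x=5 (N1, w=30) cum 150  ← median
  x=5 (N3, w=40) cum 190
  x=8 (N4, w=80) cum 270
⇒ x* = 5
y-coordinate, sorted with cumulative weight:
  y=1 (N3, w=40) cum 40
  y=8 (N1, w=30) cum 70
  y=8 (N2, w=120) cum 190  ← median
  y=9 (N4, w=80) cum 270
⇒ y* = 8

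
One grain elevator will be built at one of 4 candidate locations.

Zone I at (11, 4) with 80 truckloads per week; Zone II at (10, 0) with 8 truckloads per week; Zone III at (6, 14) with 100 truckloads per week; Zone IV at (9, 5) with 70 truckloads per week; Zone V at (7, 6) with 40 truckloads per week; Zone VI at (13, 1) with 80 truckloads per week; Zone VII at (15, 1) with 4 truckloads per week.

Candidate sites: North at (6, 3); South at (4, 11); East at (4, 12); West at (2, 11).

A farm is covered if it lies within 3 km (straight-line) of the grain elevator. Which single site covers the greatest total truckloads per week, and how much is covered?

Coverage radius r = 3 km; a point is covered iff (Δx)²+(Δy)² ≤ 3² = 9.
  North (6, 3): covers {none} → 0
  South (4, 11): covers {none} → 0
  East (4, 12): covers {Zone III} → 100
  West (2, 11): covers {none} → 0
Maximum coverage at East: 100 truckloads per week.

East, covering 100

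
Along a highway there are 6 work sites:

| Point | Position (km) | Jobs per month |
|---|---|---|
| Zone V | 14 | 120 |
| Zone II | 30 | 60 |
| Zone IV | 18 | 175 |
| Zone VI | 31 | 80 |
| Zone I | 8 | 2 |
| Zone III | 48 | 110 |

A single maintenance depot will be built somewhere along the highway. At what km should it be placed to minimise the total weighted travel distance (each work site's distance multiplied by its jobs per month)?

For a sum of weighted absolute distances on a line, the optimum is the weighted median (not the mean). Total weight W = 547; half-weight = 273.5.
Sort by position and accumulate weight:
  km 8 (Zone I, w=2) → cum 2
  km 14 (Zone V, w=120) → cum 122
  km 18 (Zone IV, w=175) → cum 297  ≥ 273.5 → median here
  km 30 (Zone II, w=60) → cum 357
  km 31 (Zone VI, w=80) → cum 437
  km 48 (Zone III, w=110) → cum 547
Optimal location: km 18.

x = 18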